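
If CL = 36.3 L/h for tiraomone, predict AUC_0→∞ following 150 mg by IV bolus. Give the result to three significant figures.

AUC = 4.13 mg/L·h

AUC_0→∞ = Dose_iv / CL
        = 150 / 36.3 = 4.13223 mg/L·h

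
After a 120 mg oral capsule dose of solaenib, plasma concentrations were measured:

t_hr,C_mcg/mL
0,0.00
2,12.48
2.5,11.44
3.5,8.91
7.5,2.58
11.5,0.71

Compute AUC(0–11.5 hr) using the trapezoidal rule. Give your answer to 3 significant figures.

Trapezoidal AUC_0→11.5:
  [0→2]: (0.00+12.48)/2 × 2 = 12.48
  [2→2.5]: (12.48+11.44)/2 × 0.5 = 5.98
  [2.5→3.5]: (11.44+8.91)/2 × 1 = 10.175
  [3.5→7.5]: (8.91+2.58)/2 × 4 = 22.98
  [7.5→11.5]: (2.58+0.71)/2 × 4 = 6.58
  Sum = 58.195 mcg/mL·hr

AUC = 58.2 mcg/mL·hr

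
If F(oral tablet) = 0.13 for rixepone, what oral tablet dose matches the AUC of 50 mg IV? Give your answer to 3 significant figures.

D_oral = 385 mg

For equal systemic exposure: F × D_ev = D_iv
D_ev = D_iv / F = 50 / 0.13 = 384.615 mg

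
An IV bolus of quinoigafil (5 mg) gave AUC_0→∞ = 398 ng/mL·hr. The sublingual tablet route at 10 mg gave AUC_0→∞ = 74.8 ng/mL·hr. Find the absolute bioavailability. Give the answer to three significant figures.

F = 0.0940

F = (AUC_ev / D_ev) / (AUC_iv / D_iv)
  = (74.8/10) / (398/5)
  = 7.48 / 79.6 = 0.0940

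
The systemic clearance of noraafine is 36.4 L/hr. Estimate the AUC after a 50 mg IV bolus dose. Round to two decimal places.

AUC_0→∞ = Dose_iv / CL
        = 50 / 36.4 = 1.37363 mg/L·hr

AUC = 1.37 mg/L·hr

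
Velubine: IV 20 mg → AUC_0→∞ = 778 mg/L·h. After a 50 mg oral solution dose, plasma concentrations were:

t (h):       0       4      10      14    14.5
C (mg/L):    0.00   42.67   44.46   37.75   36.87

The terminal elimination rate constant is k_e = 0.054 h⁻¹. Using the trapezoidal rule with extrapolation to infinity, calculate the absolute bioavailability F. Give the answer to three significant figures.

Trapezoidal AUC_0→14.5 (oral solution):
  [0→4]: (0.00+42.67)/2 × 4 = 85.34
  [4→10]: (42.67+44.46)/2 × 6 = 261.39
  [10→14]: (44.46+37.75)/2 × 4 = 164.42
  [14→14.5]: (37.75+36.87)/2 × 0.5 = 18.655
  Sum = 529.805 mg/L·h
Tail: C_last/k_e = 36.87/0.054 = 682.778
AUC_0→∞ (oral solution) = 529.805 + 682.778 = 1212.583 mg/L·h
F = (AUC_ev/D_ev)/(AUC_iv/D_iv) = (1212.583/50)/(778/20) = 24.25166/38.9 = 0.6234

F = 0.623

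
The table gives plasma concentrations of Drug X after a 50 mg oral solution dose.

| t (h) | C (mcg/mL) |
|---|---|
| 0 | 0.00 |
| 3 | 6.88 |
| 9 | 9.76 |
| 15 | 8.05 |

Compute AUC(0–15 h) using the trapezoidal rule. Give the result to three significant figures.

Trapezoidal AUC_0→15:
  [0→3]: (0.00+6.88)/2 × 3 = 10.32
  [3→9]: (6.88+9.76)/2 × 6 = 49.92
  [9→15]: (9.76+8.05)/2 × 6 = 53.43
  Sum = 113.67 mcg/mL·h

AUC = 114 mcg/mL·h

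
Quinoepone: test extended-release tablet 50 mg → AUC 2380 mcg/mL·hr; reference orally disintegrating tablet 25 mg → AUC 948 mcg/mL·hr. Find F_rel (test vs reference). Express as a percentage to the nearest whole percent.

F_rel = 126%

F_rel = (AUC_test/D_test) / (AUC_ref/D_ref)
      = (2380/50) / (948/25)
      = 47.6 / 37.92 = 1.2553 = 125.53%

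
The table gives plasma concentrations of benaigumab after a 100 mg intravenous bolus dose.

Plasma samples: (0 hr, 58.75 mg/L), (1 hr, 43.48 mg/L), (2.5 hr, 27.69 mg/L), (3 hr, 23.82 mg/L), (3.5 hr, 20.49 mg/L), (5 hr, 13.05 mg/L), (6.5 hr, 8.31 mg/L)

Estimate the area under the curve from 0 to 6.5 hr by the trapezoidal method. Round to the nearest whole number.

AUC = 170 mg/L·hr

Trapezoidal AUC_0→6.5:
  [0→1]: (58.75+43.48)/2 × 1 = 51.115
  [1→2.5]: (43.48+27.69)/2 × 1.5 = 53.3775
  [2.5→3]: (27.69+23.82)/2 × 0.5 = 12.8775
  [3→3.5]: (23.82+20.49)/2 × 0.5 = 11.0775
  [3.5→5]: (20.49+13.05)/2 × 1.5 = 25.155
  [5→6.5]: (13.05+8.31)/2 × 1.5 = 16.02
  Sum = 169.6225 mg/L·hr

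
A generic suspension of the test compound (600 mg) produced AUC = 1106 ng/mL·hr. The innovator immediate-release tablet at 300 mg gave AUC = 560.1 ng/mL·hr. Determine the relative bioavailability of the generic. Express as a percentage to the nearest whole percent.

F_rel = (AUC_test/D_test) / (AUC_ref/D_ref)
      = (1106/600) / (560.1/300)
      = 1.84333 / 1.867 = 0.9873 = 98.73%

F_rel = 99%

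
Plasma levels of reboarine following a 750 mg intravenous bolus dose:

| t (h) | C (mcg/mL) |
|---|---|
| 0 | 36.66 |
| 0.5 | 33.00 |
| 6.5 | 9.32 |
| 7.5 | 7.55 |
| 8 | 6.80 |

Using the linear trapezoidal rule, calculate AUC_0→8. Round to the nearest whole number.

AUC = 156 mcg/mL·h

Trapezoidal AUC_0→8:
  [0→0.5]: (36.66+33.00)/2 × 0.5 = 17.415
  [0.5→6.5]: (33.00+9.32)/2 × 6 = 126.96
  [6.5→7.5]: (9.32+7.55)/2 × 1 = 8.435
  [7.5→8]: (7.55+6.80)/2 × 0.5 = 3.5875
  Sum = 156.3975 mcg/mL·h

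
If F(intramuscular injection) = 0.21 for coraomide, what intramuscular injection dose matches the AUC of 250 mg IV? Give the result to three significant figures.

D_intramuscular = 1190 mg

For equal systemic exposure: F × D_ev = D_iv
D_ev = D_iv / F = 250 / 0.21 = 1190.48 mg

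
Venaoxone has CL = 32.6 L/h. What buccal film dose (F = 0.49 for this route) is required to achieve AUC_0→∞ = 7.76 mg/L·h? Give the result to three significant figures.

Dose = CL × AUC_0→∞ / F
     = 32.6 × 7.76 / 0.49 = 516.278 mg

Dose = 516 mg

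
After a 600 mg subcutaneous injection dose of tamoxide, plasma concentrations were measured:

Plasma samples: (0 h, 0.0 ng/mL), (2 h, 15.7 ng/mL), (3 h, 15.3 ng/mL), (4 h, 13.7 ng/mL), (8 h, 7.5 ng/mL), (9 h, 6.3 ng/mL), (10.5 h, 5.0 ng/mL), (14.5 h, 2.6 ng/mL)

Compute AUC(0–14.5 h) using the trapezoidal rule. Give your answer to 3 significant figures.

AUC = 119 ng/mL·h

Trapezoidal AUC_0→14.5:
  [0→2]: (0.0+15.7)/2 × 2 = 15.7
  [2→3]: (15.7+15.3)/2 × 1 = 15.5
  [3→4]: (15.3+13.7)/2 × 1 = 14.5
  [4→8]: (13.7+7.5)/2 × 4 = 42.4
  [8→9]: (7.5+6.3)/2 × 1 = 6.9
  [9→10.5]: (6.3+5.0)/2 × 1.5 = 8.475
  [10.5→14.5]: (5.0+2.6)/2 × 4 = 15.2
  Sum = 118.675 ng/mL·h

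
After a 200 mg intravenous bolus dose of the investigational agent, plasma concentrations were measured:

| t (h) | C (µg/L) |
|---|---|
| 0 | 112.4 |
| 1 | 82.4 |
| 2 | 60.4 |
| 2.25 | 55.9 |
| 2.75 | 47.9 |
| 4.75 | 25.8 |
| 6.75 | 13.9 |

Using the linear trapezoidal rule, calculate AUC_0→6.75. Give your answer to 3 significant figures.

Trapezoidal AUC_0→6.75:
  [0→1]: (112.4+82.4)/2 × 1 = 97.4
  [1→2]: (82.4+60.4)/2 × 1 = 71.4
  [2→2.25]: (60.4+55.9)/2 × 0.25 = 14.5375
  [2.25→2.75]: (55.9+47.9)/2 × 0.5 = 25.95
  [2.75→4.75]: (47.9+25.8)/2 × 2 = 73.7
  [4.75→6.75]: (25.8+13.9)/2 × 2 = 39.7
  Sum = 322.6875 µg/L·h

AUC = 323 µg/L·h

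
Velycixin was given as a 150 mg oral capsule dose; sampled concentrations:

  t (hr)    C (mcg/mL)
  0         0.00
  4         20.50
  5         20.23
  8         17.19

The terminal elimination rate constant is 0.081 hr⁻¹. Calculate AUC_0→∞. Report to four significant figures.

AUC = 329.7 mcg/mL·hr

Trapezoidal AUC_0→8:
  [0→4]: (0.00+20.50)/2 × 4 = 41.0
  [4→5]: (20.50+20.23)/2 × 1 = 20.365
  [5→8]: (20.23+17.19)/2 × 3 = 56.13
  Sum = 117.495 mcg/mL·hr
Extrapolated tail: C_last / k_e = 17.19 / 0.081 = 212.222
AUC_0→∞ = 117.495 + 212.222 = 329.717 mcg/mL·hr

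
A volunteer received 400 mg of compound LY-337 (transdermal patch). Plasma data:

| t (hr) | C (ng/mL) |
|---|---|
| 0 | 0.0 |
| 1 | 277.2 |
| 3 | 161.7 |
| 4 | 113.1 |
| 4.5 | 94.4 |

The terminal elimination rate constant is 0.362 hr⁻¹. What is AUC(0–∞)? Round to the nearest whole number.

Trapezoidal AUC_0→4.5:
  [0→1]: (0.0+277.2)/2 × 1 = 138.6
  [1→3]: (277.2+161.7)/2 × 2 = 438.9
  [3→4]: (161.7+113.1)/2 × 1 = 137.4
  [4→4.5]: (113.1+94.4)/2 × 0.5 = 51.875
  Sum = 766.775 ng/mL·hr
Extrapolated tail: C_last / k_e = 94.4 / 0.362 = 260.773
AUC_0→∞ = 766.775 + 260.773 = 1027.548 ng/mL·hr

AUC = 1028 ng/mL·hr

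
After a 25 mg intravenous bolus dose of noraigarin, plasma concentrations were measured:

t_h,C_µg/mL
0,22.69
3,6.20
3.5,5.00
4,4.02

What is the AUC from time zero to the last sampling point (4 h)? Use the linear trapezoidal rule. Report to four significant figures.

Trapezoidal AUC_0→4:
  [0→3]: (22.69+6.20)/2 × 3 = 43.335
  [3→3.5]: (6.20+5.00)/2 × 0.5 = 2.8
  [3.5→4]: (5.00+4.02)/2 × 0.5 = 2.255
  Sum = 48.39 µg/mL·h

AUC = 48.39 µg/mL·h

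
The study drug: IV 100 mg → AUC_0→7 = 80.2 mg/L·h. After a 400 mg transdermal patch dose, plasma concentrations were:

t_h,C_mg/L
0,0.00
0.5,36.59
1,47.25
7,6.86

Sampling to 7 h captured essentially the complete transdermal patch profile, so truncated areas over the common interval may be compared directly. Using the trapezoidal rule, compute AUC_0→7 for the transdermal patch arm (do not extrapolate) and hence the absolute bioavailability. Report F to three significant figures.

Trapezoidal AUC_0→7 (transdermal patch):
  [0→0.5]: (0.00+36.59)/2 × 0.5 = 9.1475
  [0.5→1]: (36.59+47.25)/2 × 0.5 = 20.96
  [1→7]: (47.25+6.86)/2 × 6 = 162.33
  Sum = 192.4375 mg/L·h
F = (AUC_ev/D_ev)/(AUC_iv/D_iv) = (192.4375/400)/(80.2/100) = 0.48109375/0.802 = 0.5999

F = 0.600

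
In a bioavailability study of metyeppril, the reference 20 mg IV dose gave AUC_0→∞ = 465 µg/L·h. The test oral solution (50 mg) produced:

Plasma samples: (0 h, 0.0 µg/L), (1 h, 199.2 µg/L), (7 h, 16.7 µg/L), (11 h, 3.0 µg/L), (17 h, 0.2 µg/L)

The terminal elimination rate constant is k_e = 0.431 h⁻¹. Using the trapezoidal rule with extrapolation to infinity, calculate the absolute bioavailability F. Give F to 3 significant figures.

F = 0.685

Trapezoidal AUC_0→17 (oral solution):
  [0→1]: (0.0+199.2)/2 × 1 = 99.6
  [1→7]: (199.2+16.7)/2 × 6 = 647.7
  [7→11]: (16.7+3.0)/2 × 4 = 39.4
  [11→17]: (3.0+0.2)/2 × 6 = 9.6
  Sum = 796.3 µg/L·h
Tail: C_last/k_e = 0.2/0.431 = 0.464
AUC_0→∞ (oral solution) = 796.3 + 0.464 = 796.764 µg/L·h
F = (AUC_ev/D_ev)/(AUC_iv/D_iv) = (796.764/50)/(465/20) = 15.93528/23.25 = 0.6854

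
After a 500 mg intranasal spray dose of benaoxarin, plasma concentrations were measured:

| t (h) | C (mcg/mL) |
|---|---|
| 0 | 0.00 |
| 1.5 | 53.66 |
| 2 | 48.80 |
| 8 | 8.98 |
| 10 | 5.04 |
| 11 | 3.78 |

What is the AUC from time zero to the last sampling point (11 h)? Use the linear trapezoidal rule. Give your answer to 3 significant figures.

Trapezoidal AUC_0→11:
  [0→1.5]: (0.00+53.66)/2 × 1.5 = 40.245
  [1.5→2]: (53.66+48.80)/2 × 0.5 = 25.615
  [2→8]: (48.80+8.98)/2 × 6 = 173.34
  [8→10]: (8.98+5.04)/2 × 2 = 14.02
  [10→11]: (5.04+3.78)/2 × 1 = 4.41
  Sum = 257.63 mcg/mL·h

AUC = 258 mcg/mL·h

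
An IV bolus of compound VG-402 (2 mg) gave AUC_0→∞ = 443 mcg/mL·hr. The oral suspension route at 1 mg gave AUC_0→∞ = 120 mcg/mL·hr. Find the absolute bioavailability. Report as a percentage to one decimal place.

F = (AUC_ev / D_ev) / (AUC_iv / D_iv)
  = (120/1) / (443/2)
  = 120 / 221.5 = 0.5418
  = 54.18%

F = 54.2%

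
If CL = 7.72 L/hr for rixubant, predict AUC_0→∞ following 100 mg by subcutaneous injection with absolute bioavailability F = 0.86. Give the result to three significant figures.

AUC = 11.1 mg/L·hr

AUC_0→∞ = F × Dose / CL
        = 0.86 × 100 / 7.72 = 11.1399 mg/L·hr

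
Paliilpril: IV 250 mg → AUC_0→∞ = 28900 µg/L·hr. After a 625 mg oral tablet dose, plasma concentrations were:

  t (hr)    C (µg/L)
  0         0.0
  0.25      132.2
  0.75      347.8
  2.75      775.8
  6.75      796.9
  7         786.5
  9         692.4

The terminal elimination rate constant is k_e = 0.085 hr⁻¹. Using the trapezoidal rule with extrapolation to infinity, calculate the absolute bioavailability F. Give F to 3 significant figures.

F = 0.197

Trapezoidal AUC_0→9 (oral tablet):
  [0→0.25]: (0.0+132.2)/2 × 0.25 = 16.525
  [0.25→0.75]: (132.2+347.8)/2 × 0.5 = 120.0
  [0.75→2.75]: (347.8+775.8)/2 × 2 = 1123.6
  [2.75→6.75]: (775.8+796.9)/2 × 4 = 3145.4
  [6.75→7]: (796.9+786.5)/2 × 0.25 = 197.925
  [7→9]: (786.5+692.4)/2 × 2 = 1478.9
  Sum = 6082.35 µg/L·hr
Tail: C_last/k_e = 692.4/0.085 = 8145.882
AUC_0→∞ (oral tablet) = 6082.35 + 8145.882 = 14228.232 µg/L·hr
F = (AUC_ev/D_ev)/(AUC_iv/D_iv) = (14228.232/625)/(28900/250) = 22.7652/115.6 = 0.1969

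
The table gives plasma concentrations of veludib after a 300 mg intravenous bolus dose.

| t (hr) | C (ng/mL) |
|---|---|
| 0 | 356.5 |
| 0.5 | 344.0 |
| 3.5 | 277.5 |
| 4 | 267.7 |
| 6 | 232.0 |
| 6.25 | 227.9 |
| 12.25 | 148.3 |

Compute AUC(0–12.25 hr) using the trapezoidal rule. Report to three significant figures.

AUC = 2930 ng/mL·hr

Trapezoidal AUC_0→12.25:
  [0→0.5]: (356.5+344.0)/2 × 0.5 = 175.125
  [0.5→3.5]: (344.0+277.5)/2 × 3 = 932.25
  [3.5→4]: (277.5+267.7)/2 × 0.5 = 136.3
  [4→6]: (267.7+232.0)/2 × 2 = 499.7
  [6→6.25]: (232.0+227.9)/2 × 0.25 = 57.4875
  [6.25→12.25]: (227.9+148.3)/2 × 6 = 1128.6
  Sum = 2929.4625 ng/mL·hr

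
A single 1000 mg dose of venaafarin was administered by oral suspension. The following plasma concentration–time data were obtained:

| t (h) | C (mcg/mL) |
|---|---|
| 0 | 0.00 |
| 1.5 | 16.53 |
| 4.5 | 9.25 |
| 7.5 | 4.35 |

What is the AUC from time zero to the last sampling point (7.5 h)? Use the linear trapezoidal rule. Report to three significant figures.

Trapezoidal AUC_0→7.5:
  [0→1.5]: (0.00+16.53)/2 × 1.5 = 12.3975
  [1.5→4.5]: (16.53+9.25)/2 × 3 = 38.67
  [4.5→7.5]: (9.25+4.35)/2 × 3 = 20.4
  Sum = 71.4675 mcg/mL·h

AUC = 71.5 mcg/mL·h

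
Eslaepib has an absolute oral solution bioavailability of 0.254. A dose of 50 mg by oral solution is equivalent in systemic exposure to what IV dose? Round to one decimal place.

D_iv = 12.7 mg

Systemic exposure from an extravascular dose = F × D_ev, so the equivalent IV dose is F × D_ev.
D_iv = F × D_ev = 0.254 × 50 = 12.7 mg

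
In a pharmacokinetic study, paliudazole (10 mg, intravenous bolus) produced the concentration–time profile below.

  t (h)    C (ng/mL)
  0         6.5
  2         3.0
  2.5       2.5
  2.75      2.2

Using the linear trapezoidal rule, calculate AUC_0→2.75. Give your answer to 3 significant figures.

Trapezoidal AUC_0→2.75:
  [0→2]: (6.5+3.0)/2 × 2 = 9.5
  [2→2.5]: (3.0+2.5)/2 × 0.5 = 1.375
  [2.5→2.75]: (2.5+2.2)/2 × 0.25 = 0.5875
  Sum = 11.4625 ng/mL·h

AUC = 11.5 ng/mL·h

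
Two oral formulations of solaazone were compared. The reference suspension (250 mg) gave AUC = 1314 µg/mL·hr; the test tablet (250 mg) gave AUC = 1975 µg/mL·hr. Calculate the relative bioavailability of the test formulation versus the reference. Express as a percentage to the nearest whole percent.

F_rel = 150%

F_rel = (AUC_test/D_test) / (AUC_ref/D_ref)
      = (1975/250) / (1314/250)
      = 7.9 / 5.256 = 1.5030 = 150.30%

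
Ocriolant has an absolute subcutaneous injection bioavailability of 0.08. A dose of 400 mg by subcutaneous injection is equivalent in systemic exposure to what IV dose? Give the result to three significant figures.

Systemic exposure from an extravascular dose = F × D_ev, so the equivalent IV dose is F × D_ev.
D_iv = F × D_ev = 0.08 × 400 = 32 mg

D_iv = 32.0 mg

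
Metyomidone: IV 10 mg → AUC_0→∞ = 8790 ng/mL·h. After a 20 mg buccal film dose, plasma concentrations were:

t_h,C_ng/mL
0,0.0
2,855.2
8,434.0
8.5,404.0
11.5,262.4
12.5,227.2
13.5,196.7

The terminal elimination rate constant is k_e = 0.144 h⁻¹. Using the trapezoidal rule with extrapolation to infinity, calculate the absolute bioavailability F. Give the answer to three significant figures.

Trapezoidal AUC_0→13.5 (buccal film):
  [0→2]: (0.0+855.2)/2 × 2 = 855.2
  [2→8]: (855.2+434.0)/2 × 6 = 3867.6
  [8→8.5]: (434.0+404.0)/2 × 0.5 = 209.5
  [8.5→11.5]: (404.0+262.4)/2 × 3 = 999.6
  [11.5→12.5]: (262.4+227.2)/2 × 1 = 244.8
  [12.5→13.5]: (227.2+196.7)/2 × 1 = 211.95
  Sum = 6388.65 ng/mL·h
Tail: C_last/k_e = 196.7/0.144 = 1365.972
AUC_0→∞ (buccal film) = 6388.65 + 1365.972 = 7754.622 ng/mL·h
F = (AUC_ev/D_ev)/(AUC_iv/D_iv) = (7754.622/20)/(8790/10) = 387.7311/879 = 0.4411

F = 0.441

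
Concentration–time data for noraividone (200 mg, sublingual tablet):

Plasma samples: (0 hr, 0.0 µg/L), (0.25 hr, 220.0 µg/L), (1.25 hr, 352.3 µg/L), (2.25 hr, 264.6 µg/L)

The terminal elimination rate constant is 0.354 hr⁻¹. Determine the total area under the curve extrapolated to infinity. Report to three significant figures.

Trapezoidal AUC_0→2.25:
  [0→0.25]: (0.0+220.0)/2 × 0.25 = 27.5
  [0.25→1.25]: (220.0+352.3)/2 × 1 = 286.15
  [1.25→2.25]: (352.3+264.6)/2 × 1 = 308.45
  Sum = 622.1 µg/L·hr
Extrapolated tail: C_last / k_e = 264.6 / 0.354 = 747.458
AUC_0→∞ = 622.1 + 747.458 = 1369.558 µg/L·hr

AUC = 1370 µg/L·hr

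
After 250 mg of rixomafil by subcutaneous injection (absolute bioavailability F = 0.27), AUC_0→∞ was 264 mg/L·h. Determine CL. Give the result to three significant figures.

CL = 0.256 L/h

CL = F × Dose / AUC_0→∞
   = 0.27 × 250 / 264 = 0.255682 L/h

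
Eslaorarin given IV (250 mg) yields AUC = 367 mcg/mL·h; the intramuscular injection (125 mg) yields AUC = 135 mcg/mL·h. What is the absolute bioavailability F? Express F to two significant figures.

F = (AUC_ev / D_ev) / (AUC_iv / D_iv)
  = (135/125) / (367/250)
  = 1.08 / 1.468 = 0.7357

F = 0.74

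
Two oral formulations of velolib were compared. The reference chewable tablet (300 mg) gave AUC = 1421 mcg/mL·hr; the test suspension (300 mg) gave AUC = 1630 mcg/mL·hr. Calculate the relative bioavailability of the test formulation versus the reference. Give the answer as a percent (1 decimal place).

F_rel = (AUC_test/D_test) / (AUC_ref/D_ref)
      = (1630/300) / (1421/300)
      = 5.43333 / 4.73667 = 1.1471 = 114.71%

F_rel = 114.7%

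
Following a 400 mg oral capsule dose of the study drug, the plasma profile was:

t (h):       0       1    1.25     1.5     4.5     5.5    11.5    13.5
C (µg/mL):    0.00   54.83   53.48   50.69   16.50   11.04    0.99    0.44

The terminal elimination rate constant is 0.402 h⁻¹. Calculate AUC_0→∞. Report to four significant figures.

Trapezoidal AUC_0→13.5:
  [0→1]: (0.00+54.83)/2 × 1 = 27.415
  [1→1.25]: (54.83+53.48)/2 × 0.25 = 13.53875
  [1.25→1.5]: (53.48+50.69)/2 × 0.25 = 13.02125
  [1.5→4.5]: (50.69+16.50)/2 × 3 = 100.785
  [4.5→5.5]: (16.50+11.04)/2 × 1 = 13.77
  [5.5→11.5]: (11.04+0.99)/2 × 6 = 36.09
  [11.5→13.5]: (0.99+0.44)/2 × 2 = 1.43
  Sum = 206.05 µg/mL·h
Extrapolated tail: C_last / k_e = 0.44 / 0.402 = 1.095
AUC_0→∞ = 206.05 + 1.095 = 207.145 µg/mL·h

AUC = 207.1 µg/mL·h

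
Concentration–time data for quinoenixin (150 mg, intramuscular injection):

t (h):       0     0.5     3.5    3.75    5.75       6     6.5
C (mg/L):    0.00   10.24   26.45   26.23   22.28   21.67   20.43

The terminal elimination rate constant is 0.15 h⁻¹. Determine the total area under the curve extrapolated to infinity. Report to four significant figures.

AUC = 264.9 mg/L·h

Trapezoidal AUC_0→6.5:
  [0→0.5]: (0.00+10.24)/2 × 0.5 = 2.56
  [0.5→3.5]: (10.24+26.45)/2 × 3 = 55.035
  [3.5→3.75]: (26.45+26.23)/2 × 0.25 = 6.585
  [3.75→5.75]: (26.23+22.28)/2 × 2 = 48.51
  [5.75→6]: (22.28+21.67)/2 × 0.25 = 5.49375
  [6→6.5]: (21.67+20.43)/2 × 0.5 = 10.525
  Sum = 128.70875 mg/L·h
Extrapolated tail: C_last / k_e = 20.43 / 0.15 = 136.200
AUC_0→∞ = 128.70875 + 136.200 = 264.90875 mg/L·h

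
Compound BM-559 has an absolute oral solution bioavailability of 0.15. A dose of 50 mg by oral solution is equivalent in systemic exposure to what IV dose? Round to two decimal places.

Systemic exposure from an extravascular dose = F × D_ev, so the equivalent IV dose is F × D_ev.
D_iv = F × D_ev = 0.15 × 50 = 7.5 mg

D_iv = 7.50 mg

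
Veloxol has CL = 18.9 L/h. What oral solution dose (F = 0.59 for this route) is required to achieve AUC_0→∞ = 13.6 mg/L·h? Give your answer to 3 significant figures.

Dose = 436 mg

Dose = CL × AUC_0→∞ / F
     = 18.9 × 13.6 / 0.59 = 435.661 mg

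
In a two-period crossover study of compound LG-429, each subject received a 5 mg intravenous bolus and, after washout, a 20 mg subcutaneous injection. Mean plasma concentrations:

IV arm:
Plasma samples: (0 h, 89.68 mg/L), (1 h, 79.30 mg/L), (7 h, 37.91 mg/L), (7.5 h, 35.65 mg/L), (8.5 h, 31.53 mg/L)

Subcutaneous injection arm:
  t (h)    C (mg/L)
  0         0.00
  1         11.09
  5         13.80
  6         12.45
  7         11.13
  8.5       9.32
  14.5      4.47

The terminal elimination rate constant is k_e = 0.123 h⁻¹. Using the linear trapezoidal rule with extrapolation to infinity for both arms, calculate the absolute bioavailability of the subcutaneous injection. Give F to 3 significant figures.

Trapezoidal AUC_0→8.5 (IV):
  [0→1]: (89.68+79.30)/2 × 1 = 84.49
  [1→7]: (79.30+37.91)/2 × 6 = 351.63
  [7→7.5]: (37.91+35.65)/2 × 0.5 = 18.39
  [7.5→8.5]: (35.65+31.53)/2 × 1 = 33.59
  Sum = 488.1 mg/L·h
IV tail: 31.53/0.123 = 256.341; AUC_iv,0→∞ = 488.1 + 256.341 = 744.441 mg/L·h
Trapezoidal AUC_0→14.5 (subcutaneous injection):
  [0→1]: (0.00+11.09)/2 × 1 = 5.545
  [1→5]: (11.09+13.80)/2 × 4 = 49.78
  [5→6]: (13.80+12.45)/2 × 1 = 13.125
  [6→7]: (12.45+11.13)/2 × 1 = 11.79
  [7→8.5]: (11.13+9.32)/2 × 1.5 = 15.3375
  [8.5→14.5]: (9.32+4.47)/2 × 6 = 41.37
  Sum = 136.9475 mg/L·h
subcutaneous injection tail: 4.47/0.123 = 36.341; AUC_ev,0→∞ = 136.9475 + 36.341 = 173.2885 mg/L·h
F = (AUC_ev/D_ev)/(AUC_iv/D_iv) = (173.2885/20)/(744.441/5) = 8.664425/148.8882 = 0.0582

F = 0.0582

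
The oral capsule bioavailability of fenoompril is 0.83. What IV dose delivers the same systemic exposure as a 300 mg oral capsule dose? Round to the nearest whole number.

Systemic exposure from an extravascular dose = F × D_ev, so the equivalent IV dose is F × D_ev.
D_iv = F × D_ev = 0.83 × 300 = 249 mg

D_iv = 249 mg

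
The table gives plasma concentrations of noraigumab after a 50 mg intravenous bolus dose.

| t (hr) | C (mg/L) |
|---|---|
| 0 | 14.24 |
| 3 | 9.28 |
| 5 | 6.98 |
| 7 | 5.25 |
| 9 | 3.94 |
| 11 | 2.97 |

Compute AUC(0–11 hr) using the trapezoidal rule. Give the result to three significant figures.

AUC = 79.9 mg/L·hr

Trapezoidal AUC_0→11:
  [0→3]: (14.24+9.28)/2 × 3 = 35.28
  [3→5]: (9.28+6.98)/2 × 2 = 16.26
  [5→7]: (6.98+5.25)/2 × 2 = 12.23
  [7→9]: (5.25+3.94)/2 × 2 = 9.19
  [9→11]: (3.94+2.97)/2 × 2 = 6.91
  Sum = 79.87 mg/L·hr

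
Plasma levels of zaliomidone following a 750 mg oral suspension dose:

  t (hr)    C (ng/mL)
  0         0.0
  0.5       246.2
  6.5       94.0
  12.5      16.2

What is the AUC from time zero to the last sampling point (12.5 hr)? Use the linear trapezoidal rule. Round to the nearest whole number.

AUC = 1413 ng/mL·hr

Trapezoidal AUC_0→12.5:
  [0→0.5]: (0.0+246.2)/2 × 0.5 = 61.55
  [0.5→6.5]: (246.2+94.0)/2 × 6 = 1020.6
  [6.5→12.5]: (94.0+16.2)/2 × 6 = 330.6
  Sum = 1412.75 ng/mL·hr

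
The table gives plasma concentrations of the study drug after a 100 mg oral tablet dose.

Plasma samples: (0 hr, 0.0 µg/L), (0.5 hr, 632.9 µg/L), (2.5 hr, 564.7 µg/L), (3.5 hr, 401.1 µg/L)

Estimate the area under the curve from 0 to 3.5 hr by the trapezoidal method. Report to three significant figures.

AUC = 1840 µg/L·hr

Trapezoidal AUC_0→3.5:
  [0→0.5]: (0.0+632.9)/2 × 0.5 = 158.225
  [0.5→2.5]: (632.9+564.7)/2 × 2 = 1197.6
  [2.5→3.5]: (564.7+401.1)/2 × 1 = 482.9
  Sum = 1838.725 µg/L·hr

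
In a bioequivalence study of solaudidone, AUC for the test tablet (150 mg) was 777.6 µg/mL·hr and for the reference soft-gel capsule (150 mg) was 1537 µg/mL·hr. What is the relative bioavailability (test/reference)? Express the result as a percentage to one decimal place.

F_rel = 50.6%

F_rel = (AUC_test/D_test) / (AUC_ref/D_ref)
      = (777.6/150) / (1537/150)
      = 5.184 / 10.2467 = 0.5059 = 50.59%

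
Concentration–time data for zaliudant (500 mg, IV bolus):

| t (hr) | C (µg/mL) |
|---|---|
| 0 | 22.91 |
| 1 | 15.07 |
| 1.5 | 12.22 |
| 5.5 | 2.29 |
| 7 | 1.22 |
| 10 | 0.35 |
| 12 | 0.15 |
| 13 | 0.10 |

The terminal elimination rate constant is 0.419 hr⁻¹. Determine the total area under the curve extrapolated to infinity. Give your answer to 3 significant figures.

AUC = 60.7 µg/mL·hr

Trapezoidal AUC_0→13:
  [0→1]: (22.91+15.07)/2 × 1 = 18.99
  [1→1.5]: (15.07+12.22)/2 × 0.5 = 6.8225
  [1.5→5.5]: (12.22+2.29)/2 × 4 = 29.02
  [5.5→7]: (2.29+1.22)/2 × 1.5 = 2.6325
  [7→10]: (1.22+0.35)/2 × 3 = 2.355
  [10→12]: (0.35+0.15)/2 × 2 = 0.5
  [12→13]: (0.15+0.10)/2 × 1 = 0.125
  Sum = 60.445 µg/mL·hr
Extrapolated tail: C_last / k_e = 0.10 / 0.419 = 0.239
AUC_0→∞ = 60.445 + 0.239 = 60.684 µg/mL·hr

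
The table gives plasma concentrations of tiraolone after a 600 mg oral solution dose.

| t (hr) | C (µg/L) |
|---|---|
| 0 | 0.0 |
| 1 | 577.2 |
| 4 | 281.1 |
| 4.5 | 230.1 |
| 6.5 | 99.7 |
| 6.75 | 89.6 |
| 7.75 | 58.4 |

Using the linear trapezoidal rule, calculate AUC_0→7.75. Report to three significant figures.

AUC = 2130 µg/L·hr

Trapezoidal AUC_0→7.75:
  [0→1]: (0.0+577.2)/2 × 1 = 288.6
  [1→4]: (577.2+281.1)/2 × 3 = 1287.45
  [4→4.5]: (281.1+230.1)/2 × 0.5 = 127.8
  [4.5→6.5]: (230.1+99.7)/2 × 2 = 329.8
  [6.5→6.75]: (99.7+89.6)/2 × 0.25 = 23.6625
  [6.75→7.75]: (89.6+58.4)/2 × 1 = 74.0
  Sum = 2131.3125 µg/L·hr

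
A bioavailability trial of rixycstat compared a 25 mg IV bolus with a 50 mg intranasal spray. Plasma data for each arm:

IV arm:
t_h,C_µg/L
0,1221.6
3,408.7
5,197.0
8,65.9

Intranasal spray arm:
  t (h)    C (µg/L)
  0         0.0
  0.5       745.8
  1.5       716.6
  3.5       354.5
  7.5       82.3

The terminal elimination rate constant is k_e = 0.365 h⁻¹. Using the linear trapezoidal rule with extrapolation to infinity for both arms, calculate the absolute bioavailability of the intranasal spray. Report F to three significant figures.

Trapezoidal AUC_0→8 (IV):
  [0→3]: (1221.6+408.7)/2 × 3 = 2445.45
  [3→5]: (408.7+197.0)/2 × 2 = 605.7
  [5→8]: (197.0+65.9)/2 × 3 = 394.35
  Sum = 3445.5 µg/L·h
IV tail: 65.9/0.365 = 180.548; AUC_iv,0→∞ = 3445.5 + 180.548 = 3626.048 µg/L·h
Trapezoidal AUC_0→7.5 (intranasal spray):
  [0→0.5]: (0.0+745.8)/2 × 0.5 = 186.45
  [0.5→1.5]: (745.8+716.6)/2 × 1 = 731.2
  [1.5→3.5]: (716.6+354.5)/2 × 2 = 1071.1
  [3.5→7.5]: (354.5+82.3)/2 × 4 = 873.6
  Sum = 2862.35 µg/L·h
intranasal spray tail: 82.3/0.365 = 225.479; AUC_ev,0→∞ = 2862.35 + 225.479 = 3087.829 µg/L·h
F = (AUC_ev/D_ev)/(AUC_iv/D_iv) = (3087.829/50)/(3626.048/25) = 61.75658/145.04192 = 0.4258

F = 0.426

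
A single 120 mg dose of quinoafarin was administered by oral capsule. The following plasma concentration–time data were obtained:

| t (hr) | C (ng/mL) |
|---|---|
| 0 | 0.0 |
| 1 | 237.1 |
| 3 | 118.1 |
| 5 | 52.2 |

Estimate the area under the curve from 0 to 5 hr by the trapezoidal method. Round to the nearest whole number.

AUC = 644 ng/mL·hr

Trapezoidal AUC_0→5:
  [0→1]: (0.0+237.1)/2 × 1 = 118.55
  [1→3]: (237.1+118.1)/2 × 2 = 355.2
  [3→5]: (118.1+52.2)/2 × 2 = 170.3
  Sum = 644.05 ng/mL·hr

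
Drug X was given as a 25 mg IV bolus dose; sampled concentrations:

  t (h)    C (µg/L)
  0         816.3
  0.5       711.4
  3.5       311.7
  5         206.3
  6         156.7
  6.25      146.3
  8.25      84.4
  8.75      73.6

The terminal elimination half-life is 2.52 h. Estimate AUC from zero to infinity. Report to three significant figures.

AUC = 3060 µg/L·h

Trapezoidal AUC_0→8.75:
  [0→0.5]: (816.3+711.4)/2 × 0.5 = 381.925
  [0.5→3.5]: (711.4+311.7)/2 × 3 = 1534.65
  [3.5→5]: (311.7+206.3)/2 × 1.5 = 388.5
  [5→6]: (206.3+156.7)/2 × 1 = 181.5
  [6→6.25]: (156.7+146.3)/2 × 0.25 = 37.875
  [6.25→8.25]: (146.3+84.4)/2 × 2 = 230.7
  [8.25→8.75]: (84.4+73.6)/2 × 0.5 = 39.5
  Sum = 2794.65 µg/L·h
k_e = ln2 / t½ = 0.693147 / 2.52 = 0.2751 h^-1
Extrapolated tail: C_last / k_e = 73.6 / 0.2751 = 267.539
AUC_0→∞ = 2794.65 + 267.539 = 3062.189 µg/L·h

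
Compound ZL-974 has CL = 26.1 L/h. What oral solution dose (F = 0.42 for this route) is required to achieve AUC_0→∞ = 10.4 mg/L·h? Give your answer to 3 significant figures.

Dose = CL × AUC_0→∞ / F
     = 26.1 × 10.4 / 0.42 = 646.286 mg

Dose = 646 mg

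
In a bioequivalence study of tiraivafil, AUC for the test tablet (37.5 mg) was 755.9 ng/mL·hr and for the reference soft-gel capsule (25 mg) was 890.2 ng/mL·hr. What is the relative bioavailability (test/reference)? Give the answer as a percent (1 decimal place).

F_rel = 56.6%

F_rel = (AUC_test/D_test) / (AUC_ref/D_ref)
      = (755.9/37.5) / (890.2/25)
      = 20.1573 / 35.608 = 0.5661 = 56.61%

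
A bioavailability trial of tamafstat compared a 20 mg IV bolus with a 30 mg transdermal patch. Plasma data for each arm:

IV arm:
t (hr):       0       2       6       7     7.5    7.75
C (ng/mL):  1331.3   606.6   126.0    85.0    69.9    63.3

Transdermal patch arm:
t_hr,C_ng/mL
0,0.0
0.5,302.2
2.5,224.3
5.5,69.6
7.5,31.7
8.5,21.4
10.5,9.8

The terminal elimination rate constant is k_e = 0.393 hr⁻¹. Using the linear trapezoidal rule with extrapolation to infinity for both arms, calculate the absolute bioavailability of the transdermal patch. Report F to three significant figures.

Trapezoidal AUC_0→7.75 (IV):
  [0→2]: (1331.3+606.6)/2 × 2 = 1937.9
  [2→6]: (606.6+126.0)/2 × 4 = 1465.2
  [6→7]: (126.0+85.0)/2 × 1 = 105.5
  [7→7.5]: (85.0+69.9)/2 × 0.5 = 38.725
  [7.5→7.75]: (69.9+63.3)/2 × 0.25 = 16.65
  Sum = 3563.975 ng/mL·hr
IV tail: 63.3/0.393 = 161.069; AUC_iv,0→∞ = 3563.975 + 161.069 = 3725.044 ng/mL·hr
Trapezoidal AUC_0→10.5 (transdermal patch):
  [0→0.5]: (0.0+302.2)/2 × 0.5 = 75.55
  [0.5→2.5]: (302.2+224.3)/2 × 2 = 526.5
  [2.5→5.5]: (224.3+69.6)/2 × 3 = 440.85
  [5.5→7.5]: (69.6+31.7)/2 × 2 = 101.3
  [7.5→8.5]: (31.7+21.4)/2 × 1 = 26.55
  [8.5→10.5]: (21.4+9.8)/2 × 2 = 31.2
  Sum = 1201.95 ng/mL·hr
transdermal patch tail: 9.8/0.393 = 24.936; AUC_ev,0→∞ = 1201.95 + 24.936 = 1226.886 ng/mL·hr
F = (AUC_ev/D_ev)/(AUC_iv/D_iv) = (1226.886/30)/(3725.044/20) = 40.8962/186.2522 = 0.2196

F = 0.220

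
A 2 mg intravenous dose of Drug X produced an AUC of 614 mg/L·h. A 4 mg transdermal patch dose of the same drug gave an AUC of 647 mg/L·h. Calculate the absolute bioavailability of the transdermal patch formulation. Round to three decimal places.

F = 0.527

F = (AUC_ev / D_ev) / (AUC_iv / D_iv)
  = (647/4) / (614/2)
  = 161.75 / 307 = 0.5269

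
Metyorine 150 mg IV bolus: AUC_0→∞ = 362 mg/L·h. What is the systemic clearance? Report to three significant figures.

CL = 0.414 L/h

CL = Dose_iv / AUC_0→∞
   = 150 / 362 = 0.414365 L/h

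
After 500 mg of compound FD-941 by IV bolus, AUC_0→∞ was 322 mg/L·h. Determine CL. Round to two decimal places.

CL = Dose_iv / AUC_0→∞
   = 500 / 322 = 1.5528 L/h

CL = 1.55 L/h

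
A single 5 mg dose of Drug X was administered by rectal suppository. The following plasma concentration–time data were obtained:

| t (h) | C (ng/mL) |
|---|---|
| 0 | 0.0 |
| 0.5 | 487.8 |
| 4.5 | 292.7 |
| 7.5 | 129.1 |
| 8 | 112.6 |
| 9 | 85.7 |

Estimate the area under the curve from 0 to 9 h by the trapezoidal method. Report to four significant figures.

Trapezoidal AUC_0→9:
  [0→0.5]: (0.0+487.8)/2 × 0.5 = 121.95
  [0.5→4.5]: (487.8+292.7)/2 × 4 = 1561.0
  [4.5→7.5]: (292.7+129.1)/2 × 3 = 632.7
  [7.5→8]: (129.1+112.6)/2 × 0.5 = 60.425
  [8→9]: (112.6+85.7)/2 × 1 = 99.15
  Sum = 2475.225 ng/mL·h

AUC = 2475 ng/mL·h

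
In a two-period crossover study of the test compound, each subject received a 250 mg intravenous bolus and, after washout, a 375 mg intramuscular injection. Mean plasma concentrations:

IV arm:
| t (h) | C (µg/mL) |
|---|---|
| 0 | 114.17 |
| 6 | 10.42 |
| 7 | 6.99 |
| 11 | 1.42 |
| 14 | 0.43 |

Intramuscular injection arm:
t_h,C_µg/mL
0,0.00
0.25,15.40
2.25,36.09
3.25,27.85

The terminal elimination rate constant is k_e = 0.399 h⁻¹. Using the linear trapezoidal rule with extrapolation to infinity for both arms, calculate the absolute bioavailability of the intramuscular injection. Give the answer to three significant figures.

Trapezoidal AUC_0→14 (IV):
  [0→6]: (114.17+10.42)/2 × 6 = 373.77
  [6→7]: (10.42+6.99)/2 × 1 = 8.705
  [7→11]: (6.99+1.42)/2 × 4 = 16.82
  [11→14]: (1.42+0.43)/2 × 3 = 2.775
  Sum = 402.07 µg/mL·h
IV tail: 0.43/0.399 = 1.078; AUC_iv,0→∞ = 402.07 + 1.078 = 403.148 µg/mL·h
Trapezoidal AUC_0→3.25 (intramuscular injection):
  [0→0.25]: (0.00+15.40)/2 × 0.25 = 1.925
  [0.25→2.25]: (15.40+36.09)/2 × 2 = 51.49
  [2.25→3.25]: (36.09+27.85)/2 × 1 = 31.97
  Sum = 85.385 µg/mL·h
intramuscular injection tail: 27.85/0.399 = 69.799; AUC_ev,0→∞ = 85.385 + 69.799 = 155.184 µg/mL·h
F = (AUC_ev/D_ev)/(AUC_iv/D_iv) = (155.184/375)/(403.148/250) = 0.413824/1.612592 = 0.2566

F = 0.257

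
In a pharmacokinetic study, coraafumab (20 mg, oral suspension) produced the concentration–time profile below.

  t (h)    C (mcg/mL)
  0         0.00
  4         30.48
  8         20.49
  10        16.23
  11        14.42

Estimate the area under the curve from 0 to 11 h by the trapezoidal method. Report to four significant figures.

AUC = 214.9 mcg/mL·h

Trapezoidal AUC_0→11:
  [0→4]: (0.00+30.48)/2 × 4 = 60.96
  [4→8]: (30.48+20.49)/2 × 4 = 101.94
  [8→10]: (20.49+16.23)/2 × 2 = 36.72
  [10→11]: (16.23+14.42)/2 × 1 = 15.325
  Sum = 214.945 mcg/mL·h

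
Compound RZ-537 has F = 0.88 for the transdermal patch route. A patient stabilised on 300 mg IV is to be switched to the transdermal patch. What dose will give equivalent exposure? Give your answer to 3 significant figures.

D_transdermal = 341 mg

For equal systemic exposure: F × D_ev = D_iv
D_ev = D_iv / F = 300 / 0.88 = 340.909 mg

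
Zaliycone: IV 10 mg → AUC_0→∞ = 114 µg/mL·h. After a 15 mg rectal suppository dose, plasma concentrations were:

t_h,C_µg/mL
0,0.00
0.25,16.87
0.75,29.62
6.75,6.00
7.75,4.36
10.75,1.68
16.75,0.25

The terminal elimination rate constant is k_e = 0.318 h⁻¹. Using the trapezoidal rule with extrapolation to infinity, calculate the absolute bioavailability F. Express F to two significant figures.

F = 0.83

Trapezoidal AUC_0→16.75 (rectal suppository):
  [0→0.25]: (0.00+16.87)/2 × 0.25 = 2.10875
  [0.25→0.75]: (16.87+29.62)/2 × 0.5 = 11.6225
  [0.75→6.75]: (29.62+6.00)/2 × 6 = 106.86
  [6.75→7.75]: (6.00+4.36)/2 × 1 = 5.18
  [7.75→10.75]: (4.36+1.68)/2 × 3 = 9.06
  [10.75→16.75]: (1.68+0.25)/2 × 6 = 5.79
  Sum = 140.62125 µg/mL·h
Tail: C_last/k_e = 0.25/0.318 = 0.786
AUC_0→∞ (rectal suppository) = 140.62125 + 0.786 = 141.40725 µg/mL·h
F = (AUC_ev/D_ev)/(AUC_iv/D_iv) = (141.40725/15)/(114/10) = 9.42715/11.4 = 0.8269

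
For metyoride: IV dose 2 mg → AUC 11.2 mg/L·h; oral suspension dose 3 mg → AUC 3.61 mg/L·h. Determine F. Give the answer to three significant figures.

F = (AUC_ev / D_ev) / (AUC_iv / D_iv)
  = (3.61/3) / (11.2/2)
  = 1.20333 / 5.6 = 0.2149

F = 0.215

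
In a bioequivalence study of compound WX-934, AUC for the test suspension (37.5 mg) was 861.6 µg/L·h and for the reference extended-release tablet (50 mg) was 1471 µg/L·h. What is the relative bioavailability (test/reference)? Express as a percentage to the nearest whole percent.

F_rel = (AUC_test/D_test) / (AUC_ref/D_ref)
      = (861.6/37.5) / (1471/50)
      = 22.976 / 29.42 = 0.7810 = 78.10%

F_rel = 78%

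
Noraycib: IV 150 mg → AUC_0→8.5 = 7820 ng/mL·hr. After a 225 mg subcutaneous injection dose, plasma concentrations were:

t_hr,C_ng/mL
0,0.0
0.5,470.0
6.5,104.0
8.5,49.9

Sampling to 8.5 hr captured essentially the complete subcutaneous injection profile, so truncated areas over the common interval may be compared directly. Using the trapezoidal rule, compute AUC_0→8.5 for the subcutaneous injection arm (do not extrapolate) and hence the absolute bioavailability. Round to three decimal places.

F = 0.170

Trapezoidal AUC_0→8.5 (subcutaneous injection):
  [0→0.5]: (0.0+470.0)/2 × 0.5 = 117.5
  [0.5→6.5]: (470.0+104.0)/2 × 6 = 1722.0
  [6.5→8.5]: (104.0+49.9)/2 × 2 = 153.9
  Sum = 1993.4 ng/mL·hr
F = (AUC_ev/D_ev)/(AUC_iv/D_iv) = (1993.4/225)/(7820/150) = 8.85956/52.1333 = 0.1699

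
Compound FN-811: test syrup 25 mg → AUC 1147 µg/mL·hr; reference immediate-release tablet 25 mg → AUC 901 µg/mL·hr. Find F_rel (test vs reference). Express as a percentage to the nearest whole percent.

F_rel = (AUC_test/D_test) / (AUC_ref/D_ref)
      = (1147/25) / (901/25)
      = 45.88 / 36.04 = 1.2730 = 127.30%

F_rel = 127%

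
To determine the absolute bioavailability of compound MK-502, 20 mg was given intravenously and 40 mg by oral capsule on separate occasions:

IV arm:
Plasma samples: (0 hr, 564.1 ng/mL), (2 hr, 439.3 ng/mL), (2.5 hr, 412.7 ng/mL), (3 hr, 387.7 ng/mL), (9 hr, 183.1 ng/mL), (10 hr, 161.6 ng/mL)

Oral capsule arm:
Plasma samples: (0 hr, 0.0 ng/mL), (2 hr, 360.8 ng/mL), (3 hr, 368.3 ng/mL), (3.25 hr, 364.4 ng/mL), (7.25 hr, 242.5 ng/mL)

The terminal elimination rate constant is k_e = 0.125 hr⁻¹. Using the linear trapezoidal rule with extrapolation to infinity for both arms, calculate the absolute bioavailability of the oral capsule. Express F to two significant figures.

Trapezoidal AUC_0→10 (IV):
  [0→2]: (564.1+439.3)/2 × 2 = 1003.4
  [2→2.5]: (439.3+412.7)/2 × 0.5 = 213.0
  [2.5→3]: (412.7+387.7)/2 × 0.5 = 200.1
  [3→9]: (387.7+183.1)/2 × 6 = 1712.4
  [9→10]: (183.1+161.6)/2 × 1 = 172.35
  Sum = 3301.25 ng/mL·hr
IV tail: 161.6/0.125 = 1292.800; AUC_iv,0→∞ = 3301.25 + 1292.800 = 4594.05 ng/mL·hr
Trapezoidal AUC_0→7.25 (oral capsule):
  [0→2]: (0.0+360.8)/2 × 2 = 360.8
  [2→3]: (360.8+368.3)/2 × 1 = 364.55
  [3→3.25]: (368.3+364.4)/2 × 0.25 = 91.5875
  [3.25→7.25]: (364.4+242.5)/2 × 4 = 1213.8
  Sum = 2030.7375 ng/mL·hr
oral capsule tail: 242.5/0.125 = 1940.000; AUC_ev,0→∞ = 2030.7375 + 1940.000 = 3970.7375 ng/mL·hr
F = (AUC_ev/D_ev)/(AUC_iv/D_iv) = (3970.7375/40)/(4594.05/20) = 99.2684/229.7025 = 0.4322

F = 0.43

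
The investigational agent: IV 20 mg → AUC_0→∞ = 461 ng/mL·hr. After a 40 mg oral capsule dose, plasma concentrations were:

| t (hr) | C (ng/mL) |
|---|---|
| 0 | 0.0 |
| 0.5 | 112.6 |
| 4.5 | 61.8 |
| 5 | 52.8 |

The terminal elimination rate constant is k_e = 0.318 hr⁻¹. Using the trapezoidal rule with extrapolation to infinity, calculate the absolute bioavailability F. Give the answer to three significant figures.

Trapezoidal AUC_0→5 (oral capsule):
  [0→0.5]: (0.0+112.6)/2 × 0.5 = 28.15
  [0.5→4.5]: (112.6+61.8)/2 × 4 = 348.8
  [4.5→5]: (61.8+52.8)/2 × 0.5 = 28.65
  Sum = 405.6 ng/mL·hr
Tail: C_last/k_e = 52.8/0.318 = 166.038
AUC_0→∞ (oral capsule) = 405.6 + 166.038 = 571.638 ng/mL·hr
F = (AUC_ev/D_ev)/(AUC_iv/D_iv) = (571.638/40)/(461/20) = 14.29095/23.05 = 0.6200

F = 0.620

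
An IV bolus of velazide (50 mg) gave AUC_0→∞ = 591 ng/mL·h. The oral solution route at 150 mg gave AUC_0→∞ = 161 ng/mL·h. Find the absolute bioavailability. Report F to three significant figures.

F = 0.0908

F = (AUC_ev / D_ev) / (AUC_iv / D_iv)
  = (161/150) / (591/50)
  = 1.07333 / 11.82 = 0.0908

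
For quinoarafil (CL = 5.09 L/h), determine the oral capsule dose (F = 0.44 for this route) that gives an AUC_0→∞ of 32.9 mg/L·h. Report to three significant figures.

Dose = 381 mg

Dose = CL × AUC_0→∞ / F
     = 5.09 × 32.9 / 0.44 = 380.593 mg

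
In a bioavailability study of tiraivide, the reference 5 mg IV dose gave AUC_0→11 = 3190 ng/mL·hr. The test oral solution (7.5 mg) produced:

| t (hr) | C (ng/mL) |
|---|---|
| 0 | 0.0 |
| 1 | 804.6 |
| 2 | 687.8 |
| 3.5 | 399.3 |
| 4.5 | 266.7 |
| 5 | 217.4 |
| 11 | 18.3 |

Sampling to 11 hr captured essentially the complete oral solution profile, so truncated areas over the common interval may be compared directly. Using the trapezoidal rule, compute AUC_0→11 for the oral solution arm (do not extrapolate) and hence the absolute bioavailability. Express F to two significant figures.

Trapezoidal AUC_0→11 (oral solution):
  [0→1]: (0.0+804.6)/2 × 1 = 402.3
  [1→2]: (804.6+687.8)/2 × 1 = 746.2
  [2→3.5]: (687.8+399.3)/2 × 1.5 = 815.325
  [3.5→4.5]: (399.3+266.7)/2 × 1 = 333.0
  [4.5→5]: (266.7+217.4)/2 × 0.5 = 121.025
  [5→11]: (217.4+18.3)/2 × 6 = 707.1
  Sum = 3124.95 ng/mL·hr
F = (AUC_ev/D_ev)/(AUC_iv/D_iv) = (3124.95/7.5)/(3190/5) = 416.66/638 = 0.6531

F = 0.65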